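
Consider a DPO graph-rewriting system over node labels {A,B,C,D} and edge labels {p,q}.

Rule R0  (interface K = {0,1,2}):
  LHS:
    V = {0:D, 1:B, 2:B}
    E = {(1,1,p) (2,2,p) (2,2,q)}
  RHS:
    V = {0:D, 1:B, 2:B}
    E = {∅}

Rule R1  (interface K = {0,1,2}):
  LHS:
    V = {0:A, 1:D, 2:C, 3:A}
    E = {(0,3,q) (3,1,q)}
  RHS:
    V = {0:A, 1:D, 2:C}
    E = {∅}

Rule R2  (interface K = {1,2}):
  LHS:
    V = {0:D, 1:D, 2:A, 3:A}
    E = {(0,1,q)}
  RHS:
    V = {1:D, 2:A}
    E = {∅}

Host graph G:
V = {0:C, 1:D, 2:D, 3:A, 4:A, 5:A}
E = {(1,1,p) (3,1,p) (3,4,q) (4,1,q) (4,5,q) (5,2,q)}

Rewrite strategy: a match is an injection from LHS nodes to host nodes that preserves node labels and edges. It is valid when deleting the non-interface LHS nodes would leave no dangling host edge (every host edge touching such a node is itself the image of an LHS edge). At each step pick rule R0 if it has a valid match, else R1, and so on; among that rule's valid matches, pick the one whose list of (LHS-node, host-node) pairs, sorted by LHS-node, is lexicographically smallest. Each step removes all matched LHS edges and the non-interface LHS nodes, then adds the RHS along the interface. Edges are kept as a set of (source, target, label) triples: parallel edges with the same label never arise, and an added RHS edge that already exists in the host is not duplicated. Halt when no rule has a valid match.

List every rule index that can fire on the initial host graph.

R0: no valid match — LHS pattern not found
R1: 1 valid match — {0↦4, 1↦2, 2↦0, 3↦5}
R2: no valid match — LHS pattern not found

Answer: [R1]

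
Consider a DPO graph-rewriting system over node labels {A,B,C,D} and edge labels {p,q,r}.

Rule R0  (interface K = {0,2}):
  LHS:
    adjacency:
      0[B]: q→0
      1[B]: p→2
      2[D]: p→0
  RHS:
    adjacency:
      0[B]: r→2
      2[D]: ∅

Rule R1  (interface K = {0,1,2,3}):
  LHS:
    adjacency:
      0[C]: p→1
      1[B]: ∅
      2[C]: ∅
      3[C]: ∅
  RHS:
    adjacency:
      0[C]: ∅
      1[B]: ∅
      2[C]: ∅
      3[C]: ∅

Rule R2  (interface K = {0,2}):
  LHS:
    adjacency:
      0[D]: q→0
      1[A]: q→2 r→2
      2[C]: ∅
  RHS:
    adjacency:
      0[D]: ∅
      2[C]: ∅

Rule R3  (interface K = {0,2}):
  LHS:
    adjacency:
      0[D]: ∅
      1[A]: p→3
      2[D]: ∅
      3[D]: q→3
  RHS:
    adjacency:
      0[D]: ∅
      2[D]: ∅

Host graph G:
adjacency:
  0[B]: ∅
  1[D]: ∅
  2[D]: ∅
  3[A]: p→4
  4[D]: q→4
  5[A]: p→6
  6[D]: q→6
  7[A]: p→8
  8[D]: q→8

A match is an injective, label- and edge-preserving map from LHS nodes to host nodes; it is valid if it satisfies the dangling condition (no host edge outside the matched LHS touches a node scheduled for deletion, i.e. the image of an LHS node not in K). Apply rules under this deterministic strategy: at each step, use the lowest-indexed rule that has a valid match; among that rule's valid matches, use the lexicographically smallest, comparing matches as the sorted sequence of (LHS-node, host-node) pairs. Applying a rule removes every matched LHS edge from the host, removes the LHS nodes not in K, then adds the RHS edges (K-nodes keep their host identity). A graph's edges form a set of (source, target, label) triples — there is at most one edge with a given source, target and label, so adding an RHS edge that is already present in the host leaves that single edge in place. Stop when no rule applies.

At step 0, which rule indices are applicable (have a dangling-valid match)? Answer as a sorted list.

R0: no valid match — LHS pattern not found
R1: no valid match — LHS pattern not found
R2: no valid match — LHS pattern not found
R3: 36 valid matches — {0↦1, 1↦3, 2↦2, 3↦4}, {0↦1, 1↦3, 2↦6, 3↦4}, {0↦1, 1↦3, 2↦8, 3↦4} (+33 more)

Answer: [R3]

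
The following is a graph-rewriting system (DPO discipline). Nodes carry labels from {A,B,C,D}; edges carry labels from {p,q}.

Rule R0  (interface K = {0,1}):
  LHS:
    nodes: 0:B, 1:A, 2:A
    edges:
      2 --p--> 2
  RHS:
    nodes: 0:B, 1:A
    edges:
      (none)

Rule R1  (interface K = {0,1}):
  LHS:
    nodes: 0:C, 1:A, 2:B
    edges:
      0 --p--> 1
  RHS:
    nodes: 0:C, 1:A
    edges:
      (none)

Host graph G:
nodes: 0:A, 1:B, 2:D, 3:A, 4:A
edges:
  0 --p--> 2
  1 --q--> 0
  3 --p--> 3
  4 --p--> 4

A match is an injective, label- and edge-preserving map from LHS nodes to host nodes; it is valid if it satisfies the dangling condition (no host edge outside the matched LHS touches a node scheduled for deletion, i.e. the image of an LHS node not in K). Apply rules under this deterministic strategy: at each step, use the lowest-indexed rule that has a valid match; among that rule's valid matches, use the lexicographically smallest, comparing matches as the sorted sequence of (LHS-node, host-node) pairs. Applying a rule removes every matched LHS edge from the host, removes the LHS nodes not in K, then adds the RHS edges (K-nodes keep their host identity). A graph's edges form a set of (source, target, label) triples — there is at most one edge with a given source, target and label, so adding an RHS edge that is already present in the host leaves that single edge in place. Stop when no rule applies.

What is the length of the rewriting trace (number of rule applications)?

Answer: 2

Steps:
start.  V:5 E:4  edges: 0-p->2 1-q->0 3-p->3 4-p->4
1. fire R0 via {0↦1, 1↦0, 2↦3}  →  V:4 E:3  edges: 0-p->2 1-q->0 4-p->4
2. fire R0 via {0↦1, 1↦0, 2↦4}  →  V:3 E:2  edges: 0-p->2 1-q->0
halt: no rule applies after step 2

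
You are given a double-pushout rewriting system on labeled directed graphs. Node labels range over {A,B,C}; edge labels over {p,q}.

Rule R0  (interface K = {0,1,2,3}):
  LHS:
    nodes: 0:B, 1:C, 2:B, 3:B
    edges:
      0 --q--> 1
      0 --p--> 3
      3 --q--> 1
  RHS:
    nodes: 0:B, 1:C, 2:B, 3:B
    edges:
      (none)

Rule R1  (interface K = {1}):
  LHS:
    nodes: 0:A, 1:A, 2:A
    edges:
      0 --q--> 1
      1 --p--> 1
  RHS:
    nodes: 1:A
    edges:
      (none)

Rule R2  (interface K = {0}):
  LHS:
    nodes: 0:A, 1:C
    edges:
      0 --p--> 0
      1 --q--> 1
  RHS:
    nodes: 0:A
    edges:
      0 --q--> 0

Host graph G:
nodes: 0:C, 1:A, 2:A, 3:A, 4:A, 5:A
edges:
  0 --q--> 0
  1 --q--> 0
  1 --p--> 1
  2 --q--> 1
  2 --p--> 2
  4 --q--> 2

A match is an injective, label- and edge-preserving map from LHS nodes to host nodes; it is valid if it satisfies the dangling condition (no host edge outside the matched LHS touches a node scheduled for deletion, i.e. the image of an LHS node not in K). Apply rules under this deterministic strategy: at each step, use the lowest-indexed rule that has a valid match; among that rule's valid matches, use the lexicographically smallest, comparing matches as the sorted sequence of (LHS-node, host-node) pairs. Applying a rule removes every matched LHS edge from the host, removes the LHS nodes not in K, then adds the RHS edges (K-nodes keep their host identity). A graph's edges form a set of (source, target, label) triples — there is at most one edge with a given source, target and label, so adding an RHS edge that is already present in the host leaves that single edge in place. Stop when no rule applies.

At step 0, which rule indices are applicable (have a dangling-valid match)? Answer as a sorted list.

R0: no valid match — LHS pattern not found
R1: 2 valid matches — {0↦4, 1↦2, 2↦3}, {0↦4, 1↦2, 2↦5}
R2: no valid match — 2 raw matches, all fail dangling condition

Answer: [R1]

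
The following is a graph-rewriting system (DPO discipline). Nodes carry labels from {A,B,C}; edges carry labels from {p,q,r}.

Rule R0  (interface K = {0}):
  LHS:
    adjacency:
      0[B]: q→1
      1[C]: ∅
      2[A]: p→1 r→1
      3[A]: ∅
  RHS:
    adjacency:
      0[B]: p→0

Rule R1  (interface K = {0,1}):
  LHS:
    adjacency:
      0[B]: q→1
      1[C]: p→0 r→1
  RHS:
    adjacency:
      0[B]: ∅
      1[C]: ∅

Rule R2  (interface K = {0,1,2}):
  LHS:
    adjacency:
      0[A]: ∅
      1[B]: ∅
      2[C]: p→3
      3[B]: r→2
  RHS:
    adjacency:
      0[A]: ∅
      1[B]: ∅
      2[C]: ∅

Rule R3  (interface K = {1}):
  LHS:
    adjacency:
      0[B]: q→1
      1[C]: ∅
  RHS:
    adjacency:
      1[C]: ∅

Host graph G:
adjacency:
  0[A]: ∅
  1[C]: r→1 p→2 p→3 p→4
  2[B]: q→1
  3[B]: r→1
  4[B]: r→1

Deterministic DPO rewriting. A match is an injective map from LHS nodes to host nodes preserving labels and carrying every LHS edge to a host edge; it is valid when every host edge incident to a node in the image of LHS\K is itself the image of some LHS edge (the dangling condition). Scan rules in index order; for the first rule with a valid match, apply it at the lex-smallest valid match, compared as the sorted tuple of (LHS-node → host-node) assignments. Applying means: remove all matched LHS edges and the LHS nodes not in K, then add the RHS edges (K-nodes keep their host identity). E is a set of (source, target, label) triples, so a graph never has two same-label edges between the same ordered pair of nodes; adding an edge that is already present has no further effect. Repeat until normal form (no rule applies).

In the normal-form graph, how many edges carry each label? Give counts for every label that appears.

Answer: (no edges)

Derivation:
start.  V:5 E:7  edges: 1-r->1 1-p->2 1-p->3 1-p->4 2-q->1 3-r->1 4-r->1
1. fire R1 via {0↦2, 1↦1}  →  V:5 E:4  edges: 1-p->3 1-p->4 3-r->1 4-r->1
2. fire R2 via {0↦0, 1↦2, 2↦1, 3↦3}  →  V:4 E:2  edges: 1-p->4 4-r->1
3. fire R2 via {0↦0, 1↦2, 2↦1, 3↦4}  →  V:3 E:0  edges: ∅
normal form: no rule applies after step 3
NF edges: []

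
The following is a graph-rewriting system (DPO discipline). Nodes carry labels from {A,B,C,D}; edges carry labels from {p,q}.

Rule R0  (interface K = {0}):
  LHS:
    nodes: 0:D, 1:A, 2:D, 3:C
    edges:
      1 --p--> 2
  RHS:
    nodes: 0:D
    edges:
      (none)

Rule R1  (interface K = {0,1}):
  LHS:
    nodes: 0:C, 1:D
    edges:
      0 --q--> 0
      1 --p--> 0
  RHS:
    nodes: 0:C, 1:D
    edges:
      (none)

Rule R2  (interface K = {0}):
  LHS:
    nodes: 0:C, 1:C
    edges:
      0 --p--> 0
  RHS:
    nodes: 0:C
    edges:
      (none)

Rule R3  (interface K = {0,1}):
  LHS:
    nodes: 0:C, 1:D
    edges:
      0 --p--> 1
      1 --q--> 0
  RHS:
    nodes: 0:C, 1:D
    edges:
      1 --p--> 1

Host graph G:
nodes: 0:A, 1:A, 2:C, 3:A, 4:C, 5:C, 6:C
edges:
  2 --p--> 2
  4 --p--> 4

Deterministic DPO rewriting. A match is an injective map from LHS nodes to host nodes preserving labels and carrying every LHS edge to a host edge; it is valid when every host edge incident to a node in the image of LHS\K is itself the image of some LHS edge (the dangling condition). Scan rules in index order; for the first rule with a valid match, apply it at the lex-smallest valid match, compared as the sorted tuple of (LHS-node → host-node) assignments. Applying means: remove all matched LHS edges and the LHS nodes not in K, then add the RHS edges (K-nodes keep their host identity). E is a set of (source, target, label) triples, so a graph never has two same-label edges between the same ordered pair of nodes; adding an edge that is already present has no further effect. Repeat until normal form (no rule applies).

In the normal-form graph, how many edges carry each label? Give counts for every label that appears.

Answer: (no edges)

Derivation:
start.  V:7 E:2  edges: 2-p->2 4-p->4
1. fire R2 via {0↦2, 1↦5}  →  V:6 E:1  edges: 4-p->4
2. fire R2 via {0↦4, 1↦2}  →  V:5 E:0  edges: ∅
halt: no rule applies after step 2
NF edges: []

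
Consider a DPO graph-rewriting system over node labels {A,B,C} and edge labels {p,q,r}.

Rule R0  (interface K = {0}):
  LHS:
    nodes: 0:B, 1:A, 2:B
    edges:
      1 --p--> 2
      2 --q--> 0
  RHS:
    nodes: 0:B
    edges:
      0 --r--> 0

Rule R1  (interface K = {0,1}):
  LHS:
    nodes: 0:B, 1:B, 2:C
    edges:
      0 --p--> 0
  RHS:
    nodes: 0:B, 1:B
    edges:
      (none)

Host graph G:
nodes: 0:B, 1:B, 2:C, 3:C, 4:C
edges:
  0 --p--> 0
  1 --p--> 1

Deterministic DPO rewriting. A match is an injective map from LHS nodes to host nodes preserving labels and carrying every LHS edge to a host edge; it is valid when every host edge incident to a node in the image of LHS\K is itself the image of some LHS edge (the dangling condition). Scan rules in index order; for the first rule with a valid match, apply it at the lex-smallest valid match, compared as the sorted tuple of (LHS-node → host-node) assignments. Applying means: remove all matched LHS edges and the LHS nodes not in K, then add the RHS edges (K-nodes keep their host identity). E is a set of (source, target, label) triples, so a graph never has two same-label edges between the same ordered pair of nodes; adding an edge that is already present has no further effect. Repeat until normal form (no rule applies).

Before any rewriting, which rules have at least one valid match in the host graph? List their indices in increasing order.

R0: no valid match — LHS pattern not found
R1: 6 valid matches — {0↦0, 1↦1, 2↦2}, {0↦0, 1↦1, 2↦3}, {0↦0, 1↦1, 2↦4} (+3 more)

Answer: [R1]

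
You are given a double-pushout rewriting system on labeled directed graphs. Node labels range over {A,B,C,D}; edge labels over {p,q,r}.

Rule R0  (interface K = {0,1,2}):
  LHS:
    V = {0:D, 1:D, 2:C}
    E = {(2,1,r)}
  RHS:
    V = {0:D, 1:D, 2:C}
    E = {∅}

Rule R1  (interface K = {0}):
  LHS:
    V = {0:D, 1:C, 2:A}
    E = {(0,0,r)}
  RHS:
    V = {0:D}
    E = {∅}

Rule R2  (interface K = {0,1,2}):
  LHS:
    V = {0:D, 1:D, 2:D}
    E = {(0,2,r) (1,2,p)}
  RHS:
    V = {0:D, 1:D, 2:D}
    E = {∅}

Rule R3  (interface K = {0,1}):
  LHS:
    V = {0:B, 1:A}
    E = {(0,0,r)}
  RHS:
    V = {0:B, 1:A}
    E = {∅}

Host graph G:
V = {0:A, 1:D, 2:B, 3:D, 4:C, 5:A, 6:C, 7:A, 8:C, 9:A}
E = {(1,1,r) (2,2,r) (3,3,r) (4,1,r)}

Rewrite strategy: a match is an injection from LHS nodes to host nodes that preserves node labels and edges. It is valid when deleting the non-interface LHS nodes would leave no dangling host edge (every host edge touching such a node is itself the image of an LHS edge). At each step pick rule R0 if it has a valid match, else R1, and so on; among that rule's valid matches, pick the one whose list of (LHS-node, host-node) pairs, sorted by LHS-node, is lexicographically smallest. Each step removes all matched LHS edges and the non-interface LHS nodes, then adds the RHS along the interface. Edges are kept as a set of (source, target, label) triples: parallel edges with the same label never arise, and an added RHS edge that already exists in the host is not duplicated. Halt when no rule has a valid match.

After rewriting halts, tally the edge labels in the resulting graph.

Answer: (no edges)

Derivation:
[0] host  ⇒  10 nodes, 4 edges  {1-r->1 2-r->2 3-r->3 4-r->1}
[1] R0 @ {0↦3, 1↦1, 2↦4}  ⇒  10 nodes, 3 edges  {1-r->1 2-r->2 3-r->3}
[2] R1 @ {0↦1, 1↦4, 2↦0}  ⇒  8 nodes, 2 edges  {2-r->2 3-r->3}
[3] R1 @ {0↦3, 1↦6, 2↦5}  ⇒  6 nodes, 1 edges  {2-r->2}
[4] R3 @ {0↦2, 1↦7}  ⇒  6 nodes, 0 edges  {∅}
halt: no rule applies after step 4
NF edges: []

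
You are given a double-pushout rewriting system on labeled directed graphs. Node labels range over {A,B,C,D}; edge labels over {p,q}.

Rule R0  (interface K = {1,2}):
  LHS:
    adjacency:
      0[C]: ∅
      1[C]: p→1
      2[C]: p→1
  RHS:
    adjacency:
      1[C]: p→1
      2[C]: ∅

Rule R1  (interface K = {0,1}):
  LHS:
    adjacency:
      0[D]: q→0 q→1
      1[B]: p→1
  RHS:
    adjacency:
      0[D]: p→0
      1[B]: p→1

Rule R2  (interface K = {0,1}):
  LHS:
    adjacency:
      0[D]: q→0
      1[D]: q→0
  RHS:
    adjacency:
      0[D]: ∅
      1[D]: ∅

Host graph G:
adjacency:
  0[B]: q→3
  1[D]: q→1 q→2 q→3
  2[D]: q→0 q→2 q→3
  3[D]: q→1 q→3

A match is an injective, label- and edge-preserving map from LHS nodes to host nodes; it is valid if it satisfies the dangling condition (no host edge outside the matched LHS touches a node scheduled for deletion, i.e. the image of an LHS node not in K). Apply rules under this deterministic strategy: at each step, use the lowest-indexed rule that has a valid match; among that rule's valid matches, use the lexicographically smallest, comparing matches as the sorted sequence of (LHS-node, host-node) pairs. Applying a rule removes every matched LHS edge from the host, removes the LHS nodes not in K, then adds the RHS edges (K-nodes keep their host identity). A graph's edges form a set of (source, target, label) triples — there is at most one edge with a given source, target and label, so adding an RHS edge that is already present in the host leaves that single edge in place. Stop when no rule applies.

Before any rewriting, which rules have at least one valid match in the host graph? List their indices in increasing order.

R0: no valid match — LHS pattern not found
R1: no valid match — LHS pattern not found
R2: 4 valid matches — {0↦1, 1↦3}, {0↦2, 1↦1}, {0↦3, 1↦1} (+1 more)

Answer: [R2]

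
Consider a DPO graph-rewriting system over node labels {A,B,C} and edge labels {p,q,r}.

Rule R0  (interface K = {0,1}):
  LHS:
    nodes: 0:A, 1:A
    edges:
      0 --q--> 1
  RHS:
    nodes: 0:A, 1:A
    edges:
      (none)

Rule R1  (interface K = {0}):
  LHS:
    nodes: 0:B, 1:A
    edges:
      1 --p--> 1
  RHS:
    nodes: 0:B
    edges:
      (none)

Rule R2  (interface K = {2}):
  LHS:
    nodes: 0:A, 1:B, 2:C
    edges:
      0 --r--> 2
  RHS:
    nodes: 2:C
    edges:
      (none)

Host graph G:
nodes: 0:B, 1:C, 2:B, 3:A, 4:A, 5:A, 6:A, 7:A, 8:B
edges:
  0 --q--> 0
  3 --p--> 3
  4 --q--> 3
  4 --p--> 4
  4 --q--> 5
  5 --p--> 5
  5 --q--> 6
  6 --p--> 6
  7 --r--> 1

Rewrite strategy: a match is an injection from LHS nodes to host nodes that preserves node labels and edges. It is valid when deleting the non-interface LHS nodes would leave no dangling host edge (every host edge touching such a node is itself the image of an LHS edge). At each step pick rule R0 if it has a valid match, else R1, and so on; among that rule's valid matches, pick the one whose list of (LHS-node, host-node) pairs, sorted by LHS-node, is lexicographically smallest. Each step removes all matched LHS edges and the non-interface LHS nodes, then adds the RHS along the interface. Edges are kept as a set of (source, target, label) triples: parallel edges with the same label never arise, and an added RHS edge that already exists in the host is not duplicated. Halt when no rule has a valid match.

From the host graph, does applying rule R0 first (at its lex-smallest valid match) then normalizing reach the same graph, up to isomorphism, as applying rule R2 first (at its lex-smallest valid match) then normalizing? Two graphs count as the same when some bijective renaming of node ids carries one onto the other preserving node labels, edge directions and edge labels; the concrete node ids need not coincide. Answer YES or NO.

Answer: YES

Steps:
branch R0-first: apply at {0↦4, 1↦3} → |E|=8, then 7 more step(s) → NF |V|=3 |E|=1 V={0:B, 1:C, 8:B} E=0-q->0
branch R2-first: apply at {0↦7, 1↦2, 2↦1} → |E|=8, then 7 more step(s) → NF |V|=3 |E|=1 V={0:B, 1:C, 8:B} E=0-q->0
graphs isomorphic (equal up to label-preserving node renaming)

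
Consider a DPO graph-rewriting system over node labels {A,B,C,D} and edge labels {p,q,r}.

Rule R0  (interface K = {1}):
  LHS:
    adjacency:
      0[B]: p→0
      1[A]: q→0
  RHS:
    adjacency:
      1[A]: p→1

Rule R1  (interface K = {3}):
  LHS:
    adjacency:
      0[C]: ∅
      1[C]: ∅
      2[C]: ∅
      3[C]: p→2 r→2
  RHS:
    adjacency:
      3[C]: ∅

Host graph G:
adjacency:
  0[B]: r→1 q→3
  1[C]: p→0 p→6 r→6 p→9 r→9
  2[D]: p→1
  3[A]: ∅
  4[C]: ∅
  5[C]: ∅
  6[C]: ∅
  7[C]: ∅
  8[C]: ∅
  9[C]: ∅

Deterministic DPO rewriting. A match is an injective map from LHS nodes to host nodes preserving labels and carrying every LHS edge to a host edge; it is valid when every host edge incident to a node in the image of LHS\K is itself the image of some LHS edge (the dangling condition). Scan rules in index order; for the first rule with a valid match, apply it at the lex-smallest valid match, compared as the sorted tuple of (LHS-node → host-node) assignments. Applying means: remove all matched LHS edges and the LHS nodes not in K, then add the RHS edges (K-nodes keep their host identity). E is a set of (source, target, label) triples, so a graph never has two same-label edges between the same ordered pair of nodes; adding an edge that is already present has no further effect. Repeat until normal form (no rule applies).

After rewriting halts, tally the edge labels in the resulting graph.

[0] host  ⇒  10 nodes, 8 edges  {0-r->1 0-q->3 1-p->0 1-p->6 1-r->6 1-p->9 1-r->9 2-p->1}
[1] R1 @ {0↦4, 1↦5, 2↦6, 3↦1}  ⇒  7 nodes, 6 edges  {0-r->1 0-q->3 1-p->0 1-p->9 1-r->9 2-p->1}
[2] R1 @ {0↦7, 1↦8, 2↦9, 3↦1}  ⇒  4 nodes, 4 edges  {0-r->1 0-q->3 1-p->0 2-p->1}
final graph: no rule applies after step 2
NF edges: [(0, 1, 'r'), (0, 3, 'q'), (1, 0, 'p'), (2, 1, 'p')]

Answer: p:2 q:1 r:1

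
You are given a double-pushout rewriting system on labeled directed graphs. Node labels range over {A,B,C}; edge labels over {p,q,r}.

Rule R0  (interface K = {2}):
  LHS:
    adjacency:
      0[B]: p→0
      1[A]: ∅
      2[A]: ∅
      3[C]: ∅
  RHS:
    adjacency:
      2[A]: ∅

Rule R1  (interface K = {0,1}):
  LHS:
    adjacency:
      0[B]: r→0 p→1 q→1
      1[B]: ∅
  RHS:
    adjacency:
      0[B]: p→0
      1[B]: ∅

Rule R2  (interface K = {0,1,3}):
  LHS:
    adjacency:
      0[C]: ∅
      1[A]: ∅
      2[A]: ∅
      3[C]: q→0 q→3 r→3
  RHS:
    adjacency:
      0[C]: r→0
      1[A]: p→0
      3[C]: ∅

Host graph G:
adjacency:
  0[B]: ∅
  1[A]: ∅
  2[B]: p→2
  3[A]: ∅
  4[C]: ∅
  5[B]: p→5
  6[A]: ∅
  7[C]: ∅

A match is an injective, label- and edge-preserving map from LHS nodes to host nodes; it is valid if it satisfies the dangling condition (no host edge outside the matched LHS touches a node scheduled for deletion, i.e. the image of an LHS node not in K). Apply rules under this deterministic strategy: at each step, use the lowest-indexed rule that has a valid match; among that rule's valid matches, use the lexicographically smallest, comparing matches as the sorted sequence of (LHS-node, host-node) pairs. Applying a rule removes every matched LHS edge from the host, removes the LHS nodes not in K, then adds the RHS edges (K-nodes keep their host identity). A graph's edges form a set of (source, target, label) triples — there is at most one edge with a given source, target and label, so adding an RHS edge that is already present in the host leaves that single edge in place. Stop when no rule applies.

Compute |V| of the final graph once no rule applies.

Answer: 2

Steps:
initial: |V|=8 |E|=2  E = 2-p->2 5-p->5
step 1: apply R0 at {0↦2, 1↦1, 2↦3, 3↦4}  → |V|=5 |E|=1  E = 5-p->5
step 2: apply R0 at {0↦5, 1↦3, 2↦6, 3↦7}  → |V|=2 |E|=0  E = ∅
normal form: no rule applies after step 2
NF nodes: {0:B, 6:A}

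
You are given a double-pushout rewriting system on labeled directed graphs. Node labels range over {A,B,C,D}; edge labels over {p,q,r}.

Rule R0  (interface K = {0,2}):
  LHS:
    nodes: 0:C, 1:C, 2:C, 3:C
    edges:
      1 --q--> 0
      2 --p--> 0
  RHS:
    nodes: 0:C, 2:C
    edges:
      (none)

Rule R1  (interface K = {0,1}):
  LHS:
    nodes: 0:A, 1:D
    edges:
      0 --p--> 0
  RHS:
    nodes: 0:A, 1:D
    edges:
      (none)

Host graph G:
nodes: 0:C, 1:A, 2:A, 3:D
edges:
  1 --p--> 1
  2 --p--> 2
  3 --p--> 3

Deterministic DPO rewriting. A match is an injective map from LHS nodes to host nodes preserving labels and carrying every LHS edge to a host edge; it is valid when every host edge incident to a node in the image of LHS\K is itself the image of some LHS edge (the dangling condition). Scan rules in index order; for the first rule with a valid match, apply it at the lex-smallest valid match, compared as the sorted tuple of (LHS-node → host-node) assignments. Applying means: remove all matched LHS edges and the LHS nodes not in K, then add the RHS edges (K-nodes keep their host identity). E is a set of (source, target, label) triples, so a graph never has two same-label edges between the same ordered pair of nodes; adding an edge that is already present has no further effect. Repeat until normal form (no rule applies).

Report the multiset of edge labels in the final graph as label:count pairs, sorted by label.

initial: |V|=4 |E|=3  E = 1-p->1 2-p->2 3-p->3
step 1: apply R1 at {0↦1, 1↦3}  → |V|=4 |E|=2  E = 2-p->2 3-p->3
step 2: apply R1 at {0↦2, 1↦3}  → |V|=4 |E|=1  E = 3-p->3
halt: no rule applies after step 2
NF edges: [(3, 3, 'p')]

Answer: p:1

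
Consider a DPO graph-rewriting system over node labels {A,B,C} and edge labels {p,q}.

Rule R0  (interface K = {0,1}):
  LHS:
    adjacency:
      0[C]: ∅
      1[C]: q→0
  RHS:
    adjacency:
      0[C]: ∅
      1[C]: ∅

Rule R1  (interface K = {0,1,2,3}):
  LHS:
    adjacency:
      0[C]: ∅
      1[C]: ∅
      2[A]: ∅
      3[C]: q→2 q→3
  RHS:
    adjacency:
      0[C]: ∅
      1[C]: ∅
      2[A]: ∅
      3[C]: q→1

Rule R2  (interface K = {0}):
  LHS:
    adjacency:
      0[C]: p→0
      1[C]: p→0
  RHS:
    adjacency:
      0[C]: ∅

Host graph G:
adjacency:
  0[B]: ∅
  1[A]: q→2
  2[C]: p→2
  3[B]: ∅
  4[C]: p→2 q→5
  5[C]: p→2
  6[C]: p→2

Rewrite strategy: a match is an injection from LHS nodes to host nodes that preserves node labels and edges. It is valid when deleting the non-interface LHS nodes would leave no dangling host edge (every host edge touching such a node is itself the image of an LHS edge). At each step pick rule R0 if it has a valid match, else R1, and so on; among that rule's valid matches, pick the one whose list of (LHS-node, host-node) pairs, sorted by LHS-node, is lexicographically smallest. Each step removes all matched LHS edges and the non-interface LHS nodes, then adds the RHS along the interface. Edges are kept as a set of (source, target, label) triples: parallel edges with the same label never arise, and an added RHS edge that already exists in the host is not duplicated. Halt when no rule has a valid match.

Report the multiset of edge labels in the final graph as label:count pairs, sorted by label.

Answer: p:2 q:1

Derivation:
initial: |V|=7 |E|=6  E = 1-q->2 2-p->2 4-p->2 4-q->5 5-p->2 6-p->2
step 1: apply R0 at {0↦5, 1↦4}  → |V|=7 |E|=5  E = 1-q->2 2-p->2 4-p->2 5-p->2 6-p->2
step 2: apply R2 at {0↦2, 1↦4}  → |V|=6 |E|=3  E = 1-q->2 5-p->2 6-p->2
final graph: no rule applies after step 2
NF edges: [(1, 2, 'q'), (5, 2, 'p'), (6, 2, 'p')]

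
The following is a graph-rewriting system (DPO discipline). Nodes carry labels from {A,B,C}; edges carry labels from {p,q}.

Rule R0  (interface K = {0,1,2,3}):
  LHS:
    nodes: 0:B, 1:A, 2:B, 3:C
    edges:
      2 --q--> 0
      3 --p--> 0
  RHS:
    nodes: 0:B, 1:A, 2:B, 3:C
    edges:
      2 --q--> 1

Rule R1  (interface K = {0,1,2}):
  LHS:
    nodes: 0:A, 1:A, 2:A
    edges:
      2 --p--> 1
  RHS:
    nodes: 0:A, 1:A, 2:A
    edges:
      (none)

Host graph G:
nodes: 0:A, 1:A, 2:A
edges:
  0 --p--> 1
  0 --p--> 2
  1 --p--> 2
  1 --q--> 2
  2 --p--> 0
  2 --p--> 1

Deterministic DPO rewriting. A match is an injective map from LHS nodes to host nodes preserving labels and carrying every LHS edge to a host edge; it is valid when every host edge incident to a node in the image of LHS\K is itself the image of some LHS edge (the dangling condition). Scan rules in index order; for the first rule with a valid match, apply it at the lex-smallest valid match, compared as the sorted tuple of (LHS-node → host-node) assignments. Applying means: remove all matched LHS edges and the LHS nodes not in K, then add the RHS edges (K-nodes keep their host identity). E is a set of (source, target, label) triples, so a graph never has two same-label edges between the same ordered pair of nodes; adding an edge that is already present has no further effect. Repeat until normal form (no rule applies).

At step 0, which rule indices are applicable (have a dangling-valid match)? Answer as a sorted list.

R0: no valid match — LHS pattern not found
R1: 5 valid matches — {0↦0, 1↦1, 2↦2}, {0↦0, 1↦2, 2↦1}, {0↦1, 1↦0, 2↦2} (+2 more)

Answer: [R1]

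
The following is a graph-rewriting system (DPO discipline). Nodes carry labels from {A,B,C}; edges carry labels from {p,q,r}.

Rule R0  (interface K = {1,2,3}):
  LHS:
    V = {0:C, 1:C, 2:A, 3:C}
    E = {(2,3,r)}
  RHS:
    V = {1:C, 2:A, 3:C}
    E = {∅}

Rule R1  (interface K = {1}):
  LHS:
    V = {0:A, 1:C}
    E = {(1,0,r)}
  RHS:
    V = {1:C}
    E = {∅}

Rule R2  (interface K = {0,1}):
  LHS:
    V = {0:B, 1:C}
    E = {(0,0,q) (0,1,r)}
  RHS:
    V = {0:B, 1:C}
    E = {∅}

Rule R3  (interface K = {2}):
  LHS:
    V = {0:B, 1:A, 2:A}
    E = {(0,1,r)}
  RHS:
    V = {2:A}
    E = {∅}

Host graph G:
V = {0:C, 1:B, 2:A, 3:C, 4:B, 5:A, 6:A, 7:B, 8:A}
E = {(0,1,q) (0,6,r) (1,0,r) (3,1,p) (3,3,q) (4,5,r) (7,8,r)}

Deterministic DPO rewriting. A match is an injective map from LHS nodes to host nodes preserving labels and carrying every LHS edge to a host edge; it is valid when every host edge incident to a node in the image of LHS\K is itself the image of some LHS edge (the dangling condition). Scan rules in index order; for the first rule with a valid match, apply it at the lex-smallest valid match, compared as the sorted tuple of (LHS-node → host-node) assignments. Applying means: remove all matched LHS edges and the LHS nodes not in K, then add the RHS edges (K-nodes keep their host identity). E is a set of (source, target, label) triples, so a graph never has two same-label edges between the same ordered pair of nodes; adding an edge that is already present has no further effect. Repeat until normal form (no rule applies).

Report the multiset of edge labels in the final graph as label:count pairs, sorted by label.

initial: |V|=9 |E|=7  E = 0-q->1 0-r->6 1-r->0 3-p->1 3-q->3 4-r->5 7-r->8
step 1: apply R1 at {0↦6, 1↦0}  → |V|=8 |E|=6  E = 0-q->1 1-r->0 3-p->1 3-q->3 4-r->5 7-r->8
step 2: apply R3 at {0↦4, 1↦5, 2↦2}  → |V|=6 |E|=5  E = 0-q->1 1-r->0 3-p->1 3-q->3 7-r->8
step 3: apply R3 at {0↦7, 1↦8, 2↦2}  → |V|=4 |E|=4  E = 0-q->1 1-r->0 3-p->1 3-q->3
normal form: no rule applies after step 3
NF edges: [(0, 1, 'q'), (1, 0, 'r'), (3, 1, 'p'), (3, 3, 'q')]

Answer: p:1 q:2 r:1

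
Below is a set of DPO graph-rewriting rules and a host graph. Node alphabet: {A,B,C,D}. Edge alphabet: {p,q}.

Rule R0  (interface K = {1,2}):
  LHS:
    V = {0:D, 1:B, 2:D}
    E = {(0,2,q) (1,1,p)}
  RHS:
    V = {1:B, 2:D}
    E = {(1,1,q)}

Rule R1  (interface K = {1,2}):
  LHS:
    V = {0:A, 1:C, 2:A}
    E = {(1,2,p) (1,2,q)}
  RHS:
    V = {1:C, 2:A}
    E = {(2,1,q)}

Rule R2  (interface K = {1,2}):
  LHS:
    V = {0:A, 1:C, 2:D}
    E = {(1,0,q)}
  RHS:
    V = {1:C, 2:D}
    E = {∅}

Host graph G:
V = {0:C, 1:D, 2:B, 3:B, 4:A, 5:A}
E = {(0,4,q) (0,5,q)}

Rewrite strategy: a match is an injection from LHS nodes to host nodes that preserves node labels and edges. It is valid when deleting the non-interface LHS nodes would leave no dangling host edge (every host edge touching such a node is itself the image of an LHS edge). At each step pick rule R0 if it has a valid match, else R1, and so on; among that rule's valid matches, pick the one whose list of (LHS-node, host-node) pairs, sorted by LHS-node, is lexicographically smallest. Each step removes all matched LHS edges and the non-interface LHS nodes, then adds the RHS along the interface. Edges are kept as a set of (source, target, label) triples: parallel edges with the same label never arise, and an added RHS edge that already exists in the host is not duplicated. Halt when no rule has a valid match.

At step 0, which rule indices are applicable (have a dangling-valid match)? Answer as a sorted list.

Answer: [R2]

Steps:
R0: no valid match — LHS pattern not found
R1: no valid match — LHS pattern not found
R2: 2 valid matches — {0↦4, 1↦0, 2↦1}, {0↦5, 1↦0, 2↦1}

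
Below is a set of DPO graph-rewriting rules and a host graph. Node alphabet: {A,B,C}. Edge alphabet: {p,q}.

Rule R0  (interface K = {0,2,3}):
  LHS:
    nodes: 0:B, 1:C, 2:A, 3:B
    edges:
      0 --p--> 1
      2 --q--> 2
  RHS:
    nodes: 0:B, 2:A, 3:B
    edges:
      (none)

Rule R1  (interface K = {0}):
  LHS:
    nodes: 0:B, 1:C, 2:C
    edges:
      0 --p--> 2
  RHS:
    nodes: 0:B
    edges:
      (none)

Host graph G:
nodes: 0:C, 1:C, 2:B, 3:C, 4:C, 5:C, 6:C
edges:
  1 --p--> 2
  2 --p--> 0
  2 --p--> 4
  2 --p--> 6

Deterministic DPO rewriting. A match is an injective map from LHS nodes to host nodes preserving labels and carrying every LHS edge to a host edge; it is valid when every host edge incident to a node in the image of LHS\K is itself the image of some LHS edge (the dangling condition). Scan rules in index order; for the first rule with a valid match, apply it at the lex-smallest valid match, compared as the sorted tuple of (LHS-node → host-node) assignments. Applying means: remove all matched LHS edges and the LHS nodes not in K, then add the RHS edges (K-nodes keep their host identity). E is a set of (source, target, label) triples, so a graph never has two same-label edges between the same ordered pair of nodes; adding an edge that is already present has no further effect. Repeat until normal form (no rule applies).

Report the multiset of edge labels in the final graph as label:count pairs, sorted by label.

Answer: p:2

Derivation:
[0] host  ⇒  7 nodes, 4 edges  {1-p->2 2-p->0 2-p->4 2-p->6}
[1] R1 @ {0↦2, 1↦3, 2↦0}  ⇒  5 nodes, 3 edges  {1-p->2 2-p->4 2-p->6}
[2] R1 @ {0↦2, 1↦5, 2↦4}  ⇒  3 nodes, 2 edges  {1-p->2 2-p->6}
halt: no rule applies after step 2
NF edges: [(1, 2, 'p'), (2, 6, 'p')]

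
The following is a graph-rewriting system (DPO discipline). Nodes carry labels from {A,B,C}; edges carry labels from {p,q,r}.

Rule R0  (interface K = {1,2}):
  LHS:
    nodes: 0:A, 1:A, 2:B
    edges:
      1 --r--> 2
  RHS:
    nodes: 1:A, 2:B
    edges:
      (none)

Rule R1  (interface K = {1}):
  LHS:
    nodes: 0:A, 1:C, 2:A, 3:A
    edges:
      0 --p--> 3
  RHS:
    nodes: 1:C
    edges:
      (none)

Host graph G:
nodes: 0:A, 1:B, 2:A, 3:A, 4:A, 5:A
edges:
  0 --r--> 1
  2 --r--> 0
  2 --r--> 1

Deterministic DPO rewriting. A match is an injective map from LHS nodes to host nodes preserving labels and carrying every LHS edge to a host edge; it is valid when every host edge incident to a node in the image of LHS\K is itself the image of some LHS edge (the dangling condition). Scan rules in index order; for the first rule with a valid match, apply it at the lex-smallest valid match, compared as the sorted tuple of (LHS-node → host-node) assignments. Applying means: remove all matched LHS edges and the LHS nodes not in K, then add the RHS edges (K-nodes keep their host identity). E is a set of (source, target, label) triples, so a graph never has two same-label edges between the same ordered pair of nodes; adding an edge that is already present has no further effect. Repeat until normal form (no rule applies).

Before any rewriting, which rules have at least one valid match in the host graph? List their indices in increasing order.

R0: 6 valid matches — {0↦3, 1↦0, 2↦1}, {0↦3, 1↦2, 2↦1}, {0↦4, 1↦0, 2↦1} (+3 more)
R1: no valid match — LHS pattern not found

Answer: [R0]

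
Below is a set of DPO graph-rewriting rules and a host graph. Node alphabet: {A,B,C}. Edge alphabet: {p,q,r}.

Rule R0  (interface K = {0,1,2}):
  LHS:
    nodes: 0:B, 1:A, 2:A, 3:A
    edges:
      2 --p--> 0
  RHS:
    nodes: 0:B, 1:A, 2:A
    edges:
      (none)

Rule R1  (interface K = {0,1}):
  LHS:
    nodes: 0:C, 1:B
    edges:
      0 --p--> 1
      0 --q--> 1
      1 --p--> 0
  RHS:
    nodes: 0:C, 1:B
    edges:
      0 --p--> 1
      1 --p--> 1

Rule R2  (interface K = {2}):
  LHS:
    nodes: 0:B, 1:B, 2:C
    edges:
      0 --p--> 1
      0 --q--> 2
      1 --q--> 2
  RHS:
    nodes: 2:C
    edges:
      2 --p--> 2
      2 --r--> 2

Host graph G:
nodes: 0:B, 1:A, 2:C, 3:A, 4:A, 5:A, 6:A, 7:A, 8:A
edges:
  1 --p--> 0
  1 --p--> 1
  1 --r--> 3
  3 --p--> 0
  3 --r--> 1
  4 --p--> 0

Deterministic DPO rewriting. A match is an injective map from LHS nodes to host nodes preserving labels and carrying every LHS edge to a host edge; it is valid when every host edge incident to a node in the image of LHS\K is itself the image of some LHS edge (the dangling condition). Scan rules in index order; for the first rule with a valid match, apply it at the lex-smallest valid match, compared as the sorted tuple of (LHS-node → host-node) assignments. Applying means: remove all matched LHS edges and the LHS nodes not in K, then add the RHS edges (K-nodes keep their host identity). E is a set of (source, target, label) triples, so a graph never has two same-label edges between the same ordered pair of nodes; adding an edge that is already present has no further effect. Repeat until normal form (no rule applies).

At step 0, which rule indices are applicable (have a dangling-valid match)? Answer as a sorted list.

R0: 60 valid matches — {0↦0, 1↦1, 2↦3, 3↦5}, {0↦0, 1↦1, 2↦3, 3↦6}, {0↦0, 1↦1, 2↦3, 3↦7} (+57 more)
R1: no valid match — LHS pattern not found
R2: no valid match — LHS pattern not found

Answer: [R0]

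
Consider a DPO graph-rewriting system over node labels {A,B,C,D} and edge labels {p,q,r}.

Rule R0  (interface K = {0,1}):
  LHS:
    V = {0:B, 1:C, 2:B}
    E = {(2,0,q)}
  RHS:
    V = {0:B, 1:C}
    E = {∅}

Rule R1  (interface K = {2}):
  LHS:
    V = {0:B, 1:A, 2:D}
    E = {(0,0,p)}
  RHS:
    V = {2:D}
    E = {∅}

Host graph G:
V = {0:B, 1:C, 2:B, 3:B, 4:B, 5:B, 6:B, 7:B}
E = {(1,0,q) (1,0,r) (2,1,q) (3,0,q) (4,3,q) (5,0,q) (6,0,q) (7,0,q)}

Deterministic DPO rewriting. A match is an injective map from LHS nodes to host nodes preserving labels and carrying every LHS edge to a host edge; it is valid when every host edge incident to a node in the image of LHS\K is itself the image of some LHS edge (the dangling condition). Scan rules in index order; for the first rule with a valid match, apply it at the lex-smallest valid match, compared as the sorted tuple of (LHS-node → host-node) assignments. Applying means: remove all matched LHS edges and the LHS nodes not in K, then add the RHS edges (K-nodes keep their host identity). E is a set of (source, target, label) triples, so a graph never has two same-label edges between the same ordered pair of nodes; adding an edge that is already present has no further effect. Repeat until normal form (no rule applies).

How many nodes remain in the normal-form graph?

Answer: 3

Steps:
initial: |V|=8 |E|=8  E = 1-q->0 1-r->0 2-q->1 3-q->0 4-q->3 5-q->0 6-q->0 7-q->0
step 1: apply R0 at {0↦0, 1↦1, 2↦5}  → |V|=7 |E|=7  E = 1-q->0 1-r->0 2-q->1 3-q->0 4-q->3 6-q->0 7-q->0
step 2: apply R0 at {0↦0, 1↦1, 2↦6}  → |V|=6 |E|=6  E = 1-q->0 1-r->0 2-q->1 3-q->0 4-q->3 7-q->0
step 3: apply R0 at {0↦0, 1↦1, 2↦7}  → |V|=5 |E|=5  E = 1-q->0 1-r->0 2-q->1 3-q->0 4-q->3
step 4: apply R0 at {0↦3, 1↦1, 2↦4}  → |V|=4 |E|=4  E = 1-q->0 1-r->0 2-q->1 3-q->0
step 5: apply R0 at {0↦0, 1↦1, 2↦3}  → |V|=3 |E|=3  E = 1-q->0 1-r->0 2-q->1
halt: no rule applies after step 5
NF nodes: {0:B, 1:C, 2:B}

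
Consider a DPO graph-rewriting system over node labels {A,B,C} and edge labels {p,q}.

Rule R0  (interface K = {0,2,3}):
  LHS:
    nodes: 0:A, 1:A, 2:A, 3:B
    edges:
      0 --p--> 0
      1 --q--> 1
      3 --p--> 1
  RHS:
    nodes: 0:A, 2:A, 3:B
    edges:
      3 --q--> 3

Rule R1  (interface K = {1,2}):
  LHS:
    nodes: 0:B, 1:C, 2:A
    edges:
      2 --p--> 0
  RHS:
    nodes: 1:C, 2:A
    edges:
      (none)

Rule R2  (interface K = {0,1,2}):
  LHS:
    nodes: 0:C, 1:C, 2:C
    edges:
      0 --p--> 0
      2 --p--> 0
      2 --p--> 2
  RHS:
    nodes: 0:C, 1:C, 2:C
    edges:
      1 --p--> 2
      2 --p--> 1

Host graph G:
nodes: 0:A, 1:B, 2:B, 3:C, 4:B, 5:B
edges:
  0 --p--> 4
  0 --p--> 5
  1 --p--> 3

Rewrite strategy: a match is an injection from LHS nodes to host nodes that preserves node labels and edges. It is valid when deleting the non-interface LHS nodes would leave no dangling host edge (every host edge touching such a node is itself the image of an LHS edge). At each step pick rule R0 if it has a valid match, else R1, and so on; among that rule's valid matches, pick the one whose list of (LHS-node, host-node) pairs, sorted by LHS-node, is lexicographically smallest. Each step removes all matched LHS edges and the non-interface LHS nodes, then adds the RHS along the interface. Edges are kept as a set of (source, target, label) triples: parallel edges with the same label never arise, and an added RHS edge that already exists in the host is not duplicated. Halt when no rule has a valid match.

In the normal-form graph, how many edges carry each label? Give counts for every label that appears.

initial: |V|=6 |E|=3  E = 0-p->4 0-p->5 1-p->3
step 1: apply R1 at {0↦4, 1↦3, 2↦0}  → |V|=5 |E|=2  E = 0-p->5 1-p->3
step 2: apply R1 at {0↦5, 1↦3, 2↦0}  → |V|=4 |E|=1  E = 1-p->3
halt: no rule applies after step 2
NF edges: [(1, 3, 'p')]

Answer: p:1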